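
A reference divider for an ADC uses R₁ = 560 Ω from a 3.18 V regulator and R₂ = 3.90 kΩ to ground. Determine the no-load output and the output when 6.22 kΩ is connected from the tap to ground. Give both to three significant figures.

Unloaded: 2.78 V; loaded: 2.58 V

Open-circuit: V = 3.18 × 3900/(560 + 3900) = 2.78 V.
With the load, R₂ becomes R₂‖R_L = 2397 Ω, so V = 3.18 × 2397/2957 = 2.58 V.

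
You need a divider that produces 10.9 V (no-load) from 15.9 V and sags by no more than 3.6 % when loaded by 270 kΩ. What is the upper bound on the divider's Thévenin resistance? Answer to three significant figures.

Loading drop = R_th/(R_th + R_L) ≤ 0.0360, so R_th ≤ R_L · ε/(1−ε) = 270 kΩ × 0.0360/0.9640 = 10.1 kΩ.
(Any R1, R2 with R2/(R1+R2) = 0.686 and R1‖R2 ≤ 10.1 kΩ will meet the spec.)

R_th ≤ 10.1 kΩ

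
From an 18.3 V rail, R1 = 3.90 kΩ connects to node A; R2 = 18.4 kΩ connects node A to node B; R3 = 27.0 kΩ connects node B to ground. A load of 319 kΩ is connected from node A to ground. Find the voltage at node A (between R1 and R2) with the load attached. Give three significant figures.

Below node A the series string R2+R3 = 45.40 kΩ sits in parallel with the 319 kΩ load: 39.74 kΩ.
V_A = 18.3 × 39.74/(3.90 + 39.74) = 16.7 V.

V ≈ 16.7 V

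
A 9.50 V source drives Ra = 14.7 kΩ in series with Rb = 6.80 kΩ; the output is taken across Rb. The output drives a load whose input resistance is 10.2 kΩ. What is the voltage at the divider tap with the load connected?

V_out ≈ 2.06 V

The load sits in parallel with Rb: Rb‖R_L = (6.80 × 10.2) / (6.80 + 10.2) = 4.080 kΩ.
V_out = 9.50 × 4.080 / (14.7 + 4.080) = 9.50 × 4.080/18.78 = 2.06 V.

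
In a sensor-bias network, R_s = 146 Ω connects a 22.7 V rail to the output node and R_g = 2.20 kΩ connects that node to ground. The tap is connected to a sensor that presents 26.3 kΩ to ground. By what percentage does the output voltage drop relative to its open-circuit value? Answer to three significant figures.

The divider's output (Thévenin) resistance is R_s‖R_g = 136.9 Ω.
Fractional drop under load = R_th/(R_th + R_L) = 136.9 / (136.9 + 26300) = 0.005179.
So the output falls by 0.518 %.

0.518 %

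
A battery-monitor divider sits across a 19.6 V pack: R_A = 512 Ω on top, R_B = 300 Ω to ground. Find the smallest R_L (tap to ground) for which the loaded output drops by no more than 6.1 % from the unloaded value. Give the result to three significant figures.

R_L(min) ≈ 2.91 kΩ

Output resistance R_th = R_A‖R_B = (512 × 300)/812.0 = 189.2 Ω.
The fractional drop is R_th/(R_th + R_L); requiring this ≤ 0.0610 gives R_L ≥ R_th(1/0.0610 − 1) = 189.2 × 15.39 = 2.91 kΩ.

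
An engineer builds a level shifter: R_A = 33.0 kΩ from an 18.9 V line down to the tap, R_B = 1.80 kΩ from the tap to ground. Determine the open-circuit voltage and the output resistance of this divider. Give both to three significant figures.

V_th = 0.978 V, R_th = 1.71 kΩ

V_th is the open-circuit tap voltage: 18.9 × 1.80/(33.0 + 1.80) = 0.978 V.
With the supply zeroed, R_A and R_B appear in parallel from the tap: R_th = R_A‖R_B = (33.0 × 1.80)/34.80 = 1.71 kΩ.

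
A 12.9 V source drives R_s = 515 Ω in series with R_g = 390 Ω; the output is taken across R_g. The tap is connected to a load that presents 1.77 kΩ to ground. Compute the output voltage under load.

V_out ≈ 4.94 V

The load sits in parallel with R_g: R_g‖R_L = (390 × 1770) / (390 + 1770) = 319.6 Ω.
V_out = 12.9 × 319.6 / (515 + 319.6) = 12.9 × 319.6/834.6 = 4.94 V.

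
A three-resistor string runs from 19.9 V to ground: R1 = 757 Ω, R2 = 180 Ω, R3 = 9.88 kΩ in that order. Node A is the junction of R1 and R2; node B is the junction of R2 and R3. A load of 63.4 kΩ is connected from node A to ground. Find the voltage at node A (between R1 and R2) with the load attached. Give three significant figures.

V ≈ 18.3 V

Below node A the series string R2+R3 = 10060 Ω sits in parallel with the 63400 Ω load: 8682 Ω.
V_A = 19.9 × 8682/(757 + 8682) = 18.3 V.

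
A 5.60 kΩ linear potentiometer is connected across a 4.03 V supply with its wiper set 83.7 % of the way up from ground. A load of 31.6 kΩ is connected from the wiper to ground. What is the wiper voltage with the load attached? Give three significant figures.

V ≈ 3.29 V

The wiper splits the pot into (1−α)R = 912.8 Ω above and αR = 4687 Ω below.
Lower section ‖ load = 4082 Ω.
V_wiper = 4.03 × 4082/(912.8 + 4082) = 3.29 V.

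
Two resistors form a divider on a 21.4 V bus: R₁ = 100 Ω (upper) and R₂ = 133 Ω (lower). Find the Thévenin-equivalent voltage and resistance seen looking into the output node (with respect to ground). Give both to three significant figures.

V_th is the open-circuit tap voltage: 21.4 × 133/(100 + 133) = 12.2 V.
With the supply zeroed, R₁ and R₂ appear in parallel from the tap: R_th = R₁‖R₂ = (100 × 133)/233.0 = 57.1 Ω.

V_th = 12.2 V, R_th = 57.1 Ω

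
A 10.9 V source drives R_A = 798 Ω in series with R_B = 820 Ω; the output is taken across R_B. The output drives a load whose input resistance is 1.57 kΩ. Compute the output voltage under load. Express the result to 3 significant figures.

The load sits in parallel with R_B: R_B‖R_L = (820 × 1570) / (820 + 1570) = 538.7 Ω.
V_out = 10.9 × 538.7 / (798 + 538.7) = 10.9 × 538.7/1337 = 4.39 V.
(Unloaded it would have been 5.52 V.)

V_out ≈ 4.39 V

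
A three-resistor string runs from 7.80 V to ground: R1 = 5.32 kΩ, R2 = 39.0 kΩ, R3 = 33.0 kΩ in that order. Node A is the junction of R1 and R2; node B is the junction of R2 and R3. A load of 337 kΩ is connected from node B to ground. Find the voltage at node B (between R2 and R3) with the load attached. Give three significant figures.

At node B, R3 is in parallel with the load: R3‖R_L = 30.06 kΩ.
Below node A the resistance is R2 + (R3‖R_L) = 69.06 kΩ, so V_A = 7.80 × 69.06/74.38 = 7.242 V.
Then V_B = V_A × (R3‖R_L)/(R2 + R3‖R_L) = 7.242 × 30.06/69.06 = 3.15 V.

V ≈ 3.15 V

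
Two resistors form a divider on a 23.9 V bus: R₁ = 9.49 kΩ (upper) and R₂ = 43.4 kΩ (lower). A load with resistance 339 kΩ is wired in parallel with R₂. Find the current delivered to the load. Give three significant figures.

I_L ≈ 0.0566 mA

R₂‖R_L = 38.47 kΩ; V_out = 23.9 × 38.47/47.96 = 19.17 V.
I_L = V_out / R_L = 19.17 / 339 kΩ = 0.0566 mA.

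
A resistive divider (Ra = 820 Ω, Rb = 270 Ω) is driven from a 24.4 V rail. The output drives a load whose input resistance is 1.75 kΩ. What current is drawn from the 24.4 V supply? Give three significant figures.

Rb‖R_L = 233.9 Ω, so the source sees Ra + Rb‖R_L = 1054 Ω.
I = 24.4 V / 1054 Ω = 23.2 mA.

I ≈ 23.2 mA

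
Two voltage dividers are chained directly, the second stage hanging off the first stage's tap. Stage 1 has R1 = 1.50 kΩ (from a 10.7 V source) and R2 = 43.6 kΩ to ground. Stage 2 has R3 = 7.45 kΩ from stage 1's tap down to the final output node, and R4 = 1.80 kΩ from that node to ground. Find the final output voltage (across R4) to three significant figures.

V_out ≈ 1.74 V

Stage 2 presents R3+R4 = 9.250 kΩ as a load on stage 1's tap.
Stage 1's lower leg becomes R2‖(R3+R4) = 7.631 kΩ, so V_mid = 10.7 × 7.631/9.131 = 8.942 V.
Stage 2 is itself unloaded: V_out = V_mid × R4/(R3+R4) = 8.942 × 1.80/9.250 = 1.74 V.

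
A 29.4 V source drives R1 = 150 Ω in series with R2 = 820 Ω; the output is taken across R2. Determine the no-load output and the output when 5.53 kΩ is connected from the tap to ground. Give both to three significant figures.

Unloaded: 24.9 V; loaded: 24.3 V

Open-circuit: V = 29.4 × 820/(150 + 820) = 24.9 V.
With the load, R2 becomes R2‖R_L = 714.1 Ω, so V = 29.4 × 714.1/864.1 = 24.3 V.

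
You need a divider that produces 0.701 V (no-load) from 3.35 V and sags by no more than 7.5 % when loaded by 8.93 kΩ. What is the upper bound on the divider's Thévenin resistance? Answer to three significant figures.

Loading drop = R_th/(R_th + R_L) ≤ 0.0750, so R_th ≤ R_L · ε/(1−ε) = 8.93 kΩ × 0.0750/0.9250 = 724 Ω.

R_th ≤ 724 Ω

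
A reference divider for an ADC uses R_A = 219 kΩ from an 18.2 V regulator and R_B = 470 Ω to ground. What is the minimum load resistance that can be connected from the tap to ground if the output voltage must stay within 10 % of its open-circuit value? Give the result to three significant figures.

Output resistance R_th = R_A‖R_B = (219000 × 470)/219500 = 469.0 Ω.
The fractional drop is R_th/(R_th + R_L); requiring this ≤ 0.100 gives R_L ≥ R_th(1/0.100 − 1) = 469.0 × 9.000 = 4.22 kΩ.

R_L(min) ≈ 4.22 kΩ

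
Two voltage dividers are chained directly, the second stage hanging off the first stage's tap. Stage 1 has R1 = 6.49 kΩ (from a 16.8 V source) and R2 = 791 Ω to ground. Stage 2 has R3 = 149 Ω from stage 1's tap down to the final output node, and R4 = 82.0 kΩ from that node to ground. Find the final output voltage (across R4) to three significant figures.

Stage 2 presents R3+R4 = 82150 Ω as a load on stage 1's tap.
Stage 1's lower leg becomes R2‖(R3+R4) = 783.5 Ω, so V_mid = 16.8 × 783.5/7273 = 1.810 V.
Stage 2 is itself unloaded: V_out = V_mid × R4/(R3+R4) = 1.810 × 82000/82150 = 1.81 V.

V_out ≈ 1.81 V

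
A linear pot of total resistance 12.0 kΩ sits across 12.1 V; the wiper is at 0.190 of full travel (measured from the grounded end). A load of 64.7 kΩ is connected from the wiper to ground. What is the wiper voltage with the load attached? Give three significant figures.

V ≈ 2.24 V

The wiper splits the pot into (1−α)R = 9.720 kΩ above and αR = 2.280 kΩ below.
Lower section ‖ load = 2.202 kΩ.
V_wiper = 12.1 × 2.202/(9.720 + 2.202) = 2.24 V.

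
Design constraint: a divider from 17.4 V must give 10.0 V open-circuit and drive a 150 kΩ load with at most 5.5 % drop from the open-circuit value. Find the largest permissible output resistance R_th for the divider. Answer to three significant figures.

R_th ≤ 8.73 kΩ

Loading drop = R_th/(R_th + R_L) ≤ 0.0550, so R_th ≤ R_L · ε/(1−ε) = 150 kΩ × 0.0550/0.9450 = 8.73 kΩ.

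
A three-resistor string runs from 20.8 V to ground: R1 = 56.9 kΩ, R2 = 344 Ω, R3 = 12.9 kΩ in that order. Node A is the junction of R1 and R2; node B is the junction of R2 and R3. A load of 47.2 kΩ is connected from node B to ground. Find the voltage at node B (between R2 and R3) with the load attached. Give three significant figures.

V ≈ 3.13 V

At node B, R3 is in parallel with the load: R3‖R_L = 10130 Ω.
Below node A the resistance is R2 + (R3‖R_L) = 10480 Ω, so V_A = 20.8 × 10480/67380 = 3.234 V.
Then V_B = V_A × (R3‖R_L)/(R2 + R3‖R_L) = 3.234 × 10130/10480 = 3.13 V.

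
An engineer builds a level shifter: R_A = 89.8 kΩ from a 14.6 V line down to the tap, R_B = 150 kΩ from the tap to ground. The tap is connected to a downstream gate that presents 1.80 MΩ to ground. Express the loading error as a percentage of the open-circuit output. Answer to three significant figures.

3.03 %

The divider's output (Thévenin) resistance is R_A‖R_B = 56.17 kΩ.
Fractional drop under load = R_th/(R_th + R_L) = 56.17 / (56.17 + 1800) = 0.03026.
So the output falls by 3.03 %.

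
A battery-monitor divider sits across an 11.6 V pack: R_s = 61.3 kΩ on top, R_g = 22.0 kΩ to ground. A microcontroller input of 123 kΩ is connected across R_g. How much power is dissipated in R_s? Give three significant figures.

Total resistance from the source is R_s + (R_g‖R_L) = 79.96 kΩ, so I = 11.6/79.96 kΩ = 0.1451 mA.
P = I²·R_s = (0.1451 mA)² × 61.3 kΩ = 1.29 mW.

P ≈ 1.29 mW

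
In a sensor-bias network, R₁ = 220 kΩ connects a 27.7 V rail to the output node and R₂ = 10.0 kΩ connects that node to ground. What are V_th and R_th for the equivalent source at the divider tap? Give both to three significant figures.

V_th = 1.20 V, R_th = 9.57 kΩ

V_th is the open-circuit tap voltage: 27.7 × 10.0/(220 + 10.0) = 1.20 V.
With the supply zeroed, R₁ and R₂ appear in parallel from the tap: R_th = R₁‖R₂ = (220 × 10.0)/230.0 = 9.57 kΩ.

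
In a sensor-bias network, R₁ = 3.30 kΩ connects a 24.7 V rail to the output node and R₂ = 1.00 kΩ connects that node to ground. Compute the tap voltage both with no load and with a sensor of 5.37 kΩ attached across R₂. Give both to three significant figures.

Unloaded: 5.74 V; loaded: 5.03 V

Open-circuit: V = 24.7 × 1.00/(3.30 + 1.00) = 5.74 V.
With the load, R₂ becomes R₂‖R_L = 0.8430 kΩ, so V = 24.7 × 0.8430/4.143 = 5.03 V.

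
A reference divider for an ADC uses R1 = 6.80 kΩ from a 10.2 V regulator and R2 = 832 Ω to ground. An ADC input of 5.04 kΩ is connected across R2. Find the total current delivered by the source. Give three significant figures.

R2‖R_L = 714.1 Ω, so the source sees R1 + R2‖R_L = 7514 Ω.
I = 10.2 V / 7514 Ω = 1.36 mA.

I ≈ 1.36 mA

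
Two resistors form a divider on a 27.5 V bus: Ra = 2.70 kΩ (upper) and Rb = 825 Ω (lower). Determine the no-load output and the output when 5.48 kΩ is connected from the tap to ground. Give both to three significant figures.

Unloaded: 6.44 V; loaded: 5.77 V

Open-circuit: V = 27.5 × 825/(2700 + 825) = 6.44 V.
With the load, Rb becomes Rb‖R_L = 717.0 Ω, so V = 27.5 × 717.0/3417 = 5.77 V.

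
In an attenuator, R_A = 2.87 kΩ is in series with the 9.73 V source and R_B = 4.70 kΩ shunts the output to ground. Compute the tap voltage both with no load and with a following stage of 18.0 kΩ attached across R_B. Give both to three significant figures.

Open-circuit: V = 9.73 × 4.70/(2.87 + 4.70) = 6.04 V.
With the load, R_B becomes R_B‖R_L = 3.727 kΩ, so V = 9.73 × 3.727/6.597 = 5.50 V.

Unloaded: 6.04 V; loaded: 5.50 V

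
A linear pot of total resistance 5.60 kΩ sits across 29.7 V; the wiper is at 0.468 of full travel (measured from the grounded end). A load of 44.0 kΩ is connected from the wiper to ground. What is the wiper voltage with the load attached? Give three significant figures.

V ≈ 13.5 V

The wiper splits the pot into (1−α)R = 2.979 kΩ above and αR = 2.621 kΩ below.
Lower section ‖ load = 2.473 kΩ.
V_wiper = 29.7 × 2.473/(2.979 + 2.473) = 13.5 V.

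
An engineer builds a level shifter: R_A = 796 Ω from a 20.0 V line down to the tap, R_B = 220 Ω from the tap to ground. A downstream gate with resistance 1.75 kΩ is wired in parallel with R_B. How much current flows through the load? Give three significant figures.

I_L ≈ 2.25 mA

R_B‖R_L = 195.4 Ω; V_out = 20.0 × 195.4/991.4 = 3.942 V.
I_L = V_out / R_L = 3.942 / 1.75 kΩ = 2.25 mA.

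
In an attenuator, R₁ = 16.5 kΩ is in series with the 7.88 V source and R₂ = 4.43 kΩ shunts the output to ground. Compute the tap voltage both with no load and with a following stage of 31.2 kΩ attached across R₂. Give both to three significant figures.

Unloaded: 1.67 V; loaded: 1.50 V

Open-circuit: V = 7.88 × 4.43/(16.5 + 4.43) = 1.67 V.
With the load, R₂ becomes R₂‖R_L = 3.879 kΩ, so V = 7.88 × 3.879/20.38 = 1.50 V.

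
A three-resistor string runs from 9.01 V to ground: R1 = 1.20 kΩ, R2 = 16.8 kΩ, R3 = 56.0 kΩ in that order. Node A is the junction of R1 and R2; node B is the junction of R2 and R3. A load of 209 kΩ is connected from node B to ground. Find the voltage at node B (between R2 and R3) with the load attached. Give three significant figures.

V ≈ 6.40 V

At node B, R3 is in parallel with the load: R3‖R_L = 44.17 kΩ.
Below node A the resistance is R2 + (R3‖R_L) = 60.97 kΩ, so V_A = 9.01 × 60.97/62.17 = 8.836 V.
Then V_B = V_A × (R3‖R_L)/(R2 + R3‖R_L) = 8.836 × 44.17/60.97 = 6.40 V.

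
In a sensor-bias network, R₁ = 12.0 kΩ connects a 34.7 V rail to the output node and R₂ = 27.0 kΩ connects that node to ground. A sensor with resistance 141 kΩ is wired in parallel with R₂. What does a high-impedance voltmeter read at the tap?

V_out ≈ 22.7 V

The load sits in parallel with R₂: R₂‖R_L = (27.0 × 141) / (27.0 + 141) = 22.66 kΩ.
V_out = 34.7 × 22.66 / (12.0 + 22.66) = 34.7 × 22.66/34.66 = 22.7 V.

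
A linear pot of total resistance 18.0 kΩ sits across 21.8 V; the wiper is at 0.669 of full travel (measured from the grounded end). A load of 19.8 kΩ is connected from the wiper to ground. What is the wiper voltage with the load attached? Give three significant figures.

The wiper splits the pot into (1−α)R = 5.958 kΩ above and αR = 12.04 kΩ below.
Lower section ‖ load = 7.488 kΩ.
V_wiper = 21.8 × 7.488/(5.958 + 7.488) = 12.1 V.

V ≈ 12.1 V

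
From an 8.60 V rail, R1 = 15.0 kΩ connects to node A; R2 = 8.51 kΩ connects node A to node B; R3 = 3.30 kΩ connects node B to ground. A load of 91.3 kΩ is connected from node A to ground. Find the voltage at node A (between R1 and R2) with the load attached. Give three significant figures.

Below node A the series string R2+R3 = 11.81 kΩ sits in parallel with the 91.3 kΩ load: 10.46 kΩ.
V_A = 8.60 × 10.46/(15.0 + 10.46) = 3.53 V.

V ≈ 3.53 V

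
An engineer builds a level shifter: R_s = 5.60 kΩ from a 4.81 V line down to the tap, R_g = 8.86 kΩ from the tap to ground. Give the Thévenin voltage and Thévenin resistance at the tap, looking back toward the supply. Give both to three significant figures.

V_th is the open-circuit tap voltage: 4.81 × 8.86/(5.60 + 8.86) = 2.95 V.
With the supply zeroed, R_s and R_g appear in parallel from the tap: R_th = R_s‖R_g = (5.60 × 8.86)/14.46 = 3.43 kΩ.

V_th = 2.95 V, R_th = 3.43 kΩ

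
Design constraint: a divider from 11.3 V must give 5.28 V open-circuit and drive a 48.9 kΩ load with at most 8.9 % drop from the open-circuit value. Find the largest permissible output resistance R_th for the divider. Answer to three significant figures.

R_th ≤ 4.78 kΩ

Loading drop = R_th/(R_th + R_L) ≤ 0.0890, so R_th ≤ R_L · ε/(1−ε) = 48.9 kΩ × 0.0890/0.9110 = 4.78 kΩ.
(Any R1, R2 with R2/(R1+R2) = 0.467 and R1‖R2 ≤ 4.78 kΩ will meet the spec.)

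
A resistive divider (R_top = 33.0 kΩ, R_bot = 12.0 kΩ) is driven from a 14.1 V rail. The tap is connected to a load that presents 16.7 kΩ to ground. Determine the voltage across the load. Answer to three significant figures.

The load sits in parallel with R_bot: R_bot‖R_L = (12.0 × 16.7) / (12.0 + 16.7) = 6.983 kΩ.
V_out = 14.1 × 6.983 / (33.0 + 6.983) = 14.1 × 6.983/39.98 = 2.46 V.

V_out ≈ 2.46 V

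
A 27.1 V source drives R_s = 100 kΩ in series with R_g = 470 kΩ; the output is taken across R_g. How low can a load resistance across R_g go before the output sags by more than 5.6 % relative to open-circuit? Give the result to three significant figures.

Output resistance R_th = R_s‖R_g = (100 × 470)/570.0 = 82.46 kΩ.
The fractional drop is R_th/(R_th + R_L); requiring this ≤ 0.0560 gives R_L ≥ R_th(1/0.0560 − 1) = 82.46 × 16.86 = 1.39 MΩ.

R_L(min) ≈ 1.39 MΩ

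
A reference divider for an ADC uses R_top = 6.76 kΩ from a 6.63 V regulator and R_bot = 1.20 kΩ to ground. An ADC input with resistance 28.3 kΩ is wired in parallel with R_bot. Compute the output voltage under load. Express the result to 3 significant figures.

V_out ≈ 0.965 V

The load sits in parallel with R_bot: R_bot‖R_L = (1.20 × 28.3) / (1.20 + 28.3) = 1.151 kΩ.
V_out = 6.63 × 1.151 / (6.76 + 1.151) = 6.63 × 1.151/7.911 = 0.965 V.
(Unloaded it would have been 0.999 V.)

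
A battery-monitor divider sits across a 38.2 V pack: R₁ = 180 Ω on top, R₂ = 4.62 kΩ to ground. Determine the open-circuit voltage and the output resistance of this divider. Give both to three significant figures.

V_th is the open-circuit tap voltage: 38.2 × 4620/(180 + 4620) = 36.8 V.
With the supply zeroed, R₁ and R₂ appear in parallel from the tap: R_th = R₁‖R₂ = (180 × 4620)/4800 = 173 Ω.

V_th = 36.8 V, R_th = 173 Ω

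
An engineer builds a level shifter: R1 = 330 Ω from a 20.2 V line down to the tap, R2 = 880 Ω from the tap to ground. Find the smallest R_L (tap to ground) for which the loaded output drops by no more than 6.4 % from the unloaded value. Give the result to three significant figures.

R_L(min) ≈ 3.51 kΩ

Output resistance R_th = R1‖R2 = (330 × 880)/1210 = 240.0 Ω.
The fractional drop is R_th/(R_th + R_L); requiring this ≤ 0.0640 gives R_L ≥ R_th(1/0.0640 − 1) = 240.0 × 14.62 = 3.51 kΩ.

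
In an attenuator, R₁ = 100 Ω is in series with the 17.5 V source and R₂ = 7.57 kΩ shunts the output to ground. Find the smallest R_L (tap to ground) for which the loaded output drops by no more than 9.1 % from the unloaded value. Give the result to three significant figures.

Output resistance R_th = R₁‖R₂ = (100 × 7570)/7670 = 98.70 Ω.
The fractional drop is R_th/(R_th + R_L); requiring this ≤ 0.0910 gives R_L ≥ R_th(1/0.0910 − 1) = 98.70 × 9.989 = 986 Ω.

R_L(min) ≈ 986 Ω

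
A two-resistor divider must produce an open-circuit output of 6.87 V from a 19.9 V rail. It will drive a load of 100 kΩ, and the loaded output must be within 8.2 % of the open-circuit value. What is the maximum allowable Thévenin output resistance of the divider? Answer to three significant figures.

Loading drop = R_th/(R_th + R_L) ≤ 0.0820, so R_th ≤ R_L · ε/(1−ε) = 100 kΩ × 0.0820/0.9180 = 8.93 kΩ.

R_th ≤ 8.93 kΩ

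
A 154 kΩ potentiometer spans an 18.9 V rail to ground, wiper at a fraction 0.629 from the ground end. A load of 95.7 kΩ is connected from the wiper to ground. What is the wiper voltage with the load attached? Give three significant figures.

V ≈ 8.64 V

The wiper splits the pot into (1−α)R = 57.13 kΩ above and αR = 96.87 kΩ below.
Lower section ‖ load = 48.14 kΩ.
V_wiper = 18.9 × 48.14/(57.13 + 48.14) = 8.64 V.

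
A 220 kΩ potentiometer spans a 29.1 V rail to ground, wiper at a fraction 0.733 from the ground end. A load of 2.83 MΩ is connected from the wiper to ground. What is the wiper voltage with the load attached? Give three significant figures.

The wiper splits the pot into (1−α)R = 58.74 kΩ above and αR = 161.3 kΩ below.
Lower section ‖ load = 152.6 kΩ.
V_wiper = 29.1 × 152.6/(58.74 + 152.6) = 21.0 V.

V ≈ 21.0 V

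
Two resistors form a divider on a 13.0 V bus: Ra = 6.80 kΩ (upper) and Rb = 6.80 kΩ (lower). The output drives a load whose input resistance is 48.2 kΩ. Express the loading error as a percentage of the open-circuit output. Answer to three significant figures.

The divider's output (Thévenin) resistance is Ra‖Rb = 3.400 kΩ.
Fractional drop under load = R_th/(R_th + R_L) = 3.400 / (3.400 + 48.2) = 0.06589.
So the output falls by 6.59 %.

6.59 %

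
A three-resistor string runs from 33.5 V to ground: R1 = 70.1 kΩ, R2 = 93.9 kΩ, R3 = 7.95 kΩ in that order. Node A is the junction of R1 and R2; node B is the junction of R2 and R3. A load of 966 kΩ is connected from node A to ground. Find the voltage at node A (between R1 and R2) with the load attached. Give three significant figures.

Below node A the series string R2+R3 = 101.8 kΩ sits in parallel with the 966 kΩ load: 92.14 kΩ.
V_A = 33.5 × 92.14/(70.1 + 92.14) = 19.0 V.

V ≈ 19.0 V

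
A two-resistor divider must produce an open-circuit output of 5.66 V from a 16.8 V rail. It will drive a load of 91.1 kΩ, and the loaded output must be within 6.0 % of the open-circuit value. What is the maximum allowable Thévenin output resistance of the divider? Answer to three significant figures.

R_th ≤ 5.81 kΩ

Loading drop = R_th/(R_th + R_L) ≤ 0.0600, so R_th ≤ R_L · ε/(1−ε) = 91.1 kΩ × 0.0600/0.9400 = 5.81 kΩ.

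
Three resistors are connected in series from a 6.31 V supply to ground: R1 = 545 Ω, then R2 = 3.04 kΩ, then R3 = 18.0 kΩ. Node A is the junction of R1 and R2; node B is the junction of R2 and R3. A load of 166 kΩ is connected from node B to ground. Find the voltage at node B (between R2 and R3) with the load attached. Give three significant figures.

V ≈ 5.17 V

At node B, R3 is in parallel with the load: R3‖R_L = 16240 Ω.
Below node A the resistance is R2 + (R3‖R_L) = 19280 Ω, so V_A = 6.31 × 19280/19820 = 6.137 V.
Then V_B = V_A × (R3‖R_L)/(R2 + R3‖R_L) = 6.137 × 16240/19280 = 5.17 V.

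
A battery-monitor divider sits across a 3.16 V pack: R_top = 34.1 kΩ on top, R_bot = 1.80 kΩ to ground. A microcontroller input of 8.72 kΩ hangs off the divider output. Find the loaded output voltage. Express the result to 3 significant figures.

The load sits in parallel with R_bot: R_bot‖R_L = (1.80 × 8.72) / (1.80 + 8.72) = 1.492 kΩ.
V_out = 3.16 × 1.492 / (34.1 + 1.492) = 3.16 × 1.492/35.59 = 0.132 V.
(Unloaded it would have been 0.158 V.)

V_out ≈ 0.132 V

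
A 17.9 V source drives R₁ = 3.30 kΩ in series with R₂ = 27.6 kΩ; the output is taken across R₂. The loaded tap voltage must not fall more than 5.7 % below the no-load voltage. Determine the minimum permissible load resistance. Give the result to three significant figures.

Output resistance R_th = R₁‖R₂ = (3.30 × 27.6)/30.90 = 2.948 kΩ.
The fractional drop is R_th/(R_th + R_L); requiring this ≤ 0.0570 gives R_L ≥ R_th(1/0.0570 − 1) = 2.948 × 16.54 = 48.8 kΩ.

R_L(min) ≈ 48.8 kΩ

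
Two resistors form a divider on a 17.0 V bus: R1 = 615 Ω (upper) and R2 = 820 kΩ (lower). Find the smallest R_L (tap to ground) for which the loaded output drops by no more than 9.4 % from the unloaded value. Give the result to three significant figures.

R_L(min) ≈ 5.92 kΩ

Output resistance R_th = R1‖R2 = (615 × 820000)/820600 = 614.5 Ω.
The fractional drop is R_th/(R_th + R_L); requiring this ≤ 0.0940 gives R_L ≥ R_th(1/0.0940 − 1) = 614.5 × 9.638 = 5.92 kΩ.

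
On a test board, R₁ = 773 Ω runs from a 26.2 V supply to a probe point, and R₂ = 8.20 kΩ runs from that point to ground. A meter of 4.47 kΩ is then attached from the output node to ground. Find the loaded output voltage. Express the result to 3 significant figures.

V_out ≈ 20.7 V

The load sits in parallel with R₂: R₂‖R_L = (8200 × 4470) / (8200 + 4470) = 2893 Ω.
V_out = 26.2 × 2893 / (773 + 2893) = 26.2 × 2893/3666 = 20.7 V.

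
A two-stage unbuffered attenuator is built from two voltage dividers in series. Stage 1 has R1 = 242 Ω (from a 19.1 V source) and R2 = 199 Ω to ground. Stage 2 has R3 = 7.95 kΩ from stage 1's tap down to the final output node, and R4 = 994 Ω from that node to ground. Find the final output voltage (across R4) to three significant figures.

V_out ≈ 0.946 V

Stage 2 presents R3+R4 = 8944 Ω as a load on stage 1's tap.
Stage 1's lower leg becomes R2‖(R3+R4) = 194.7 Ω, so V_mid = 19.1 × 194.7/436.7 = 8.515 V.
Stage 2 is itself unloaded: V_out = V_mid × R4/(R3+R4) = 8.515 × 994/8944 = 0.946 V.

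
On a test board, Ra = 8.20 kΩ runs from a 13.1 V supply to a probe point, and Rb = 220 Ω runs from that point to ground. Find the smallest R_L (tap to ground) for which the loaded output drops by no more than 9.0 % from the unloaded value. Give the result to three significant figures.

R_L(min) ≈ 2.17 kΩ

Output resistance R_th = Ra‖Rb = (8200 × 220)/8420 = 214.3 Ω.
The fractional drop is R_th/(R_th + R_L); requiring this ≤ 0.0900 gives R_L ≥ R_th(1/0.0900 − 1) = 214.3 × 10.11 = 2.17 kΩ.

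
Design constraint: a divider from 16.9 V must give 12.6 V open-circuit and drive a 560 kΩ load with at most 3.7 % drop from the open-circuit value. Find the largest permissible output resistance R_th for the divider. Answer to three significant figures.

Loading drop = R_th/(R_th + R_L) ≤ 0.0370, so R_th ≤ R_L · ε/(1−ε) = 560 kΩ × 0.0370/0.9630 = 21.5 kΩ.

R_th ≤ 21.5 kΩ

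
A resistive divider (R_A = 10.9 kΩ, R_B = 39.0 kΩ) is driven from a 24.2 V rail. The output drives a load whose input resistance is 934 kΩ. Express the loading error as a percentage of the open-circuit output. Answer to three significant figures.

The divider's output (Thévenin) resistance is R_A‖R_B = 8.519 kΩ.
Fractional drop under load = R_th/(R_th + R_L) = 8.519 / (8.519 + 934) = 0.009039.
So the output falls by 0.904 %.

0.904 %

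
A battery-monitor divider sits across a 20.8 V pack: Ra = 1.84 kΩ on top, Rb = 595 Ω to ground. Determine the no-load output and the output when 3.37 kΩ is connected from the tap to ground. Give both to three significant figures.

Unloaded: 5.08 V; loaded: 4.48 V

Open-circuit: V = 20.8 × 595/(1840 + 595) = 5.08 V.
With the load, Rb becomes Rb‖R_L = 505.7 Ω, so V = 20.8 × 505.7/2346 = 4.48 V.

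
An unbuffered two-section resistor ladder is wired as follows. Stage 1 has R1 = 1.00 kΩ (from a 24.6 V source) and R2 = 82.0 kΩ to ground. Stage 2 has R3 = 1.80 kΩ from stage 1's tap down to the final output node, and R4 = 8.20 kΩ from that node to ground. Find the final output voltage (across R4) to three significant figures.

V_out ≈ 18.1 V

Stage 2 presents R3+R4 = 10.00 kΩ as a load on stage 1's tap.
Stage 1's lower leg becomes R2‖(R3+R4) = 8.913 kΩ, so V_mid = 24.6 × 8.913/9.913 = 22.12 V.
Stage 2 is itself unloaded: V_out = V_mid × R4/(R3+R4) = 22.12 × 8.20/10.00 = 18.1 V.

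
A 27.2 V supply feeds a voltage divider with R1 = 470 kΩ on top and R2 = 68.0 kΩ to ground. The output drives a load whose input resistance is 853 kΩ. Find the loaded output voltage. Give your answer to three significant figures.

The load sits in parallel with R2: R2‖R_L = (68.0 × 853) / (68.0 + 853) = 62.98 kΩ.
V_out = 27.2 × 62.98 / (470 + 62.98) = 27.2 × 62.98/533.0 = 3.21 V.

V_out ≈ 3.21 V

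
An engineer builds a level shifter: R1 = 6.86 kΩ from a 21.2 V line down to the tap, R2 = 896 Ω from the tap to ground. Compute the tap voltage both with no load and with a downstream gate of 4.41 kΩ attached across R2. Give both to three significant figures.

Unloaded: 2.45 V; loaded: 2.08 V

Open-circuit: V = 21.2 × 896/(6860 + 896) = 2.45 V.
With the load, R2 becomes R2‖R_L = 744.7 Ω, so V = 21.2 × 744.7/7605 = 2.08 V.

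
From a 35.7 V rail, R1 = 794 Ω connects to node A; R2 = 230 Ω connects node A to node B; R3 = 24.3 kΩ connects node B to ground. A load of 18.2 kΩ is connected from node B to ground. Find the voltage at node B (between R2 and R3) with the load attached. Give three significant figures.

V ≈ 32.5 V

At node B, R3 is in parallel with the load: R3‖R_L = 10410 Ω.
Below node A the resistance is R2 + (R3‖R_L) = 10640 Ω, so V_A = 35.7 × 10640/11430 = 33.22 V.
Then V_B = V_A × (R3‖R_L)/(R2 + R3‖R_L) = 33.22 × 10410/10640 = 32.5 V.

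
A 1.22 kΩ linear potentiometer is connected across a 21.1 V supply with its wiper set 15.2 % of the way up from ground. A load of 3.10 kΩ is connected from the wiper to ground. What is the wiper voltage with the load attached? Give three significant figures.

V ≈ 3.05 V

The wiper splits the pot into (1−α)R = 1035 Ω above and αR = 185.4 Ω below.
Lower section ‖ load = 175.0 Ω.
V_wiper = 21.1 × 175.0/(1035 + 175.0) = 3.05 V.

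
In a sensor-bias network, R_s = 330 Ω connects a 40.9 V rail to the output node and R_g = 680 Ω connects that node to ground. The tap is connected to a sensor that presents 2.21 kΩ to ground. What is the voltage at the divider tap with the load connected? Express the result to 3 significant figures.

V_out ≈ 25.0 V

The load sits in parallel with R_g: R_g‖R_L = (680 × 2210) / (680 + 2210) = 520.0 Ω.
V_out = 40.9 × 520.0 / (330 + 520.0) = 40.9 × 520.0/850.0 = 25.0 V.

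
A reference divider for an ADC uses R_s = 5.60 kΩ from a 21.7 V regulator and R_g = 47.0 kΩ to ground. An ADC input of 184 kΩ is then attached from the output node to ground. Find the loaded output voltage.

The load sits in parallel with R_g: R_g‖R_L = (47.0 × 184) / (47.0 + 184) = 37.44 kΩ.
V_out = 21.7 × 37.44 / (5.60 + 37.44) = 21.7 × 37.44/43.04 = 18.9 V.

V_out ≈ 18.9 V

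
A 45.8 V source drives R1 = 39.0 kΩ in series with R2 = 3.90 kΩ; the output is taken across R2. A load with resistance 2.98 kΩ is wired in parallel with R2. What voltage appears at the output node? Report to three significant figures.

V_out ≈ 1.90 V

The load sits in parallel with R2: R2‖R_L = (3.90 × 2.98) / (3.90 + 2.98) = 1.689 kΩ.
V_out = 45.8 × 1.689 / (39.0 + 1.689) = 45.8 × 1.689/40.69 = 1.90 V.
(Unloaded it would have been 4.16 V.)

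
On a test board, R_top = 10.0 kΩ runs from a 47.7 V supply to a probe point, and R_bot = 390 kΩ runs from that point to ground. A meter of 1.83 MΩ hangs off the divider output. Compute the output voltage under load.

The load sits in parallel with R_bot: R_bot‖R_L = (390 × 1830) / (390 + 1830) = 321.5 kΩ.
V_out = 47.7 × 321.5 / (10.0 + 321.5) = 47.7 × 321.5/331.5 = 46.3 V.
(Unloaded it would have been 46.5 V.)

V_out ≈ 46.3 V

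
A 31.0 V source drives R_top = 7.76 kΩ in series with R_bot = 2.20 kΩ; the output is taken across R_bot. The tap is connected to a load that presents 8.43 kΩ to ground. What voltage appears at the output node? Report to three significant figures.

V_out ≈ 5.69 V

The load sits in parallel with R_bot: R_bot‖R_L = (2.20 × 8.43) / (2.20 + 8.43) = 1.745 kΩ.
V_out = 31.0 × 1.745 / (7.76 + 1.745) = 31.0 × 1.745/9.505 = 5.69 V.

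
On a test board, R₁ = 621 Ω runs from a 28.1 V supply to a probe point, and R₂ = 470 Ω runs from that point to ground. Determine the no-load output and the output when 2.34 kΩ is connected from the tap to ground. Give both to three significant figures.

Unloaded: 12.1 V; loaded: 10.9 V

Open-circuit: V = 28.1 × 470/(621 + 470) = 12.1 V.
With the load, R₂ becomes R₂‖R_L = 391.4 Ω, so V = 28.1 × 391.4/1012 = 10.9 V.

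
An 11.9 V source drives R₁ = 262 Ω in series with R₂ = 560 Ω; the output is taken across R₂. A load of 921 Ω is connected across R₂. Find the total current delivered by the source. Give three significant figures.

I ≈ 19.5 mA

R₂‖R_L = 348.3 Ω, so the source sees R₁ + R₂‖R_L = 610.3 Ω.
I = 11.9 V / 610.3 Ω = 19.5 mA.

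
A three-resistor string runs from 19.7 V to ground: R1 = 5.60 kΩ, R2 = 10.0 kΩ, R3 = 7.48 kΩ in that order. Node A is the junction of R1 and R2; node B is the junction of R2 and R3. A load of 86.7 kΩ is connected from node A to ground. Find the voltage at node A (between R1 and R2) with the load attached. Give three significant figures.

Below node A the series string R2+R3 = 17.48 kΩ sits in parallel with the 86.7 kΩ load: 14.55 kΩ.
V_A = 19.7 × 14.55/(5.60 + 14.55) = 14.2 V.

V ≈ 14.2 V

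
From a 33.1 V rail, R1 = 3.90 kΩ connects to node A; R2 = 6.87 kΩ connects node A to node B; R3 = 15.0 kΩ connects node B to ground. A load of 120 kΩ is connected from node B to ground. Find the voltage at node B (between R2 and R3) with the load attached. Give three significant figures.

At node B, R3 is in parallel with the load: R3‖R_L = 13.33 kΩ.
Below node A the resistance is R2 + (R3‖R_L) = 20.20 kΩ, so V_A = 33.1 × 20.20/24.10 = 27.74 V.
Then V_B = V_A × (R3‖R_L)/(R2 + R3‖R_L) = 27.74 × 13.33/20.20 = 18.3 V.

V ≈ 18.3 V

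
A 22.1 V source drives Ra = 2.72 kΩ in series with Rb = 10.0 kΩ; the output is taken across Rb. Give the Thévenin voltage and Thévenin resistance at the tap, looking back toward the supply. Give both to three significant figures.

V_th = 17.4 V, R_th = 2.14 kΩ

V_th is the open-circuit tap voltage: 22.1 × 10.0/(2.72 + 10.0) = 17.4 V.
With the supply zeroed, Ra and Rb appear in parallel from the tap: R_th = Ra‖Rb = (2.72 × 10.0)/12.72 = 2.14 kΩ.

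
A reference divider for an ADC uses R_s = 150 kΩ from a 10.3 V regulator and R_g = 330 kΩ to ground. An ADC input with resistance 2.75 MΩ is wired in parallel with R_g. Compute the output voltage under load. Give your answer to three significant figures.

V_out ≈ 6.83 V

The load sits in parallel with R_g: R_g‖R_L = (330 × 2750) / (330 + 2750) = 294.6 kΩ.
V_out = 10.3 × 294.6 / (150 + 294.6) = 10.3 × 294.6/444.6 = 6.83 V.
(Unloaded it would have been 7.08 V.)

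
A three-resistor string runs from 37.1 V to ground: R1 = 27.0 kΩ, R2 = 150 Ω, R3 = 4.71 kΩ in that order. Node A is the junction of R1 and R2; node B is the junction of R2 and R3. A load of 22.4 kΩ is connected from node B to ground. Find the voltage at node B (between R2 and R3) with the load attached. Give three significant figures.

At node B, R3 is in parallel with the load: R3‖R_L = 3892 Ω.
Below node A the resistance is R2 + (R3‖R_L) = 4042 Ω, so V_A = 37.1 × 4042/31040 = 4.831 V.
Then V_B = V_A × (R3‖R_L)/(R2 + R3‖R_L) = 4.831 × 3892/4042 = 4.65 V.

V ≈ 4.65 V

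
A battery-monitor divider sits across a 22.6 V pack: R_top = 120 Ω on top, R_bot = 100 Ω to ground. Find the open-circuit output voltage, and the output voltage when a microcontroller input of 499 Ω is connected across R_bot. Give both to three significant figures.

Unloaded: 10.3 V; loaded: 9.26 V

Open-circuit: V = 22.6 × 100/(120 + 100) = 10.3 V.
With the load, R_bot becomes R_bot‖R_L = 83.31 Ω, so V = 22.6 × 83.31/203.3 = 9.26 V.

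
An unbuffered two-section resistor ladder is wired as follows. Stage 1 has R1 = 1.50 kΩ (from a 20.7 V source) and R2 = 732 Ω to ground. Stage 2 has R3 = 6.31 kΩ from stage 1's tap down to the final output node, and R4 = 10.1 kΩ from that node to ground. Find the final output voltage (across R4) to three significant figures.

Stage 2 presents R3+R4 = 16410 Ω as a load on stage 1's tap.
Stage 1's lower leg becomes R2‖(R3+R4) = 700.7 Ω, so V_mid = 20.7 × 700.7/2201 = 6.591 V.
Stage 2 is itself unloaded: V_out = V_mid × R4/(R3+R4) = 6.591 × 10100/16410 = 4.06 V.

V_out ≈ 4.06 V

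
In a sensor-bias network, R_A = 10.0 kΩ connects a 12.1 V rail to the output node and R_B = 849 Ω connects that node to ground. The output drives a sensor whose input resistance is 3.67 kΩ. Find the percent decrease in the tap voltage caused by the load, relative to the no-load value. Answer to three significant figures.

17.6 %

Unloaded V = 12.1 × 849/10850 = 0.9469 V.
Loaded: R_B‖R_L = 689.5 Ω, giving V = 12.1 × 689.5/10690 = 0.7805 V.
Drop = (0.9469 − 0.7805) / 0.9469 = 17.6 %.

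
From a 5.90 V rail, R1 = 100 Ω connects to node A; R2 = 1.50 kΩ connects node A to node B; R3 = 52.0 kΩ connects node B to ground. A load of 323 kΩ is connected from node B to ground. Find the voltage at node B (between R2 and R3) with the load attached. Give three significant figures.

V ≈ 5.70 V

At node B, R3 is in parallel with the load: R3‖R_L = 44790 Ω.
Below node A the resistance is R2 + (R3‖R_L) = 46290 Ω, so V_A = 5.90 × 46290/46390 = 5.887 V.
Then V_B = V_A × (R3‖R_L)/(R2 + R3‖R_L) = 5.887 × 44790/46290 = 5.70 V.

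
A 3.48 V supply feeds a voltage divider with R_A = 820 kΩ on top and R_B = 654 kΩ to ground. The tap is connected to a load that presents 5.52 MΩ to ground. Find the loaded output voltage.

V_out ≈ 1.45 V

The load sits in parallel with R_B: R_B‖R_L = (654 × 5520) / (654 + 5520) = 584.7 kΩ.
V_out = 3.48 × 584.7 / (820 + 584.7) = 3.48 × 584.7/1405 = 1.45 V.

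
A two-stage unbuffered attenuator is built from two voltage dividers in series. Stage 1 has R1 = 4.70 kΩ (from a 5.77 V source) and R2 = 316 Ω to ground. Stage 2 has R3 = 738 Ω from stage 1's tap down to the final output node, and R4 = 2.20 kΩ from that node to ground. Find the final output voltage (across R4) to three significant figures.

V_out ≈ 0.247 V

Stage 2 presents R3+R4 = 2938 Ω as a load on stage 1's tap.
Stage 1's lower leg becomes R2‖(R3+R4) = 285.3 Ω, so V_mid = 5.77 × 285.3/4985 = 0.3302 V.
Stage 2 is itself unloaded: V_out = V_mid × R4/(R3+R4) = 0.3302 × 2200/2938 = 0.247 V.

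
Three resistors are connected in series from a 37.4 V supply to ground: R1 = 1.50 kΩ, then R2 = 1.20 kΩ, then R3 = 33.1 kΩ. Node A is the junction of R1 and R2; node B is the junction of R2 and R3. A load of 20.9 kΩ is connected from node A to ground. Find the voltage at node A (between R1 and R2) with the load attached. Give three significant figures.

Below node A the series string R2+R3 = 34.30 kΩ sits in parallel with the 20.9 kΩ load: 12.99 kΩ.
V_A = 37.4 × 12.99/(1.50 + 12.99) = 33.5 V.

V ≈ 33.5 V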